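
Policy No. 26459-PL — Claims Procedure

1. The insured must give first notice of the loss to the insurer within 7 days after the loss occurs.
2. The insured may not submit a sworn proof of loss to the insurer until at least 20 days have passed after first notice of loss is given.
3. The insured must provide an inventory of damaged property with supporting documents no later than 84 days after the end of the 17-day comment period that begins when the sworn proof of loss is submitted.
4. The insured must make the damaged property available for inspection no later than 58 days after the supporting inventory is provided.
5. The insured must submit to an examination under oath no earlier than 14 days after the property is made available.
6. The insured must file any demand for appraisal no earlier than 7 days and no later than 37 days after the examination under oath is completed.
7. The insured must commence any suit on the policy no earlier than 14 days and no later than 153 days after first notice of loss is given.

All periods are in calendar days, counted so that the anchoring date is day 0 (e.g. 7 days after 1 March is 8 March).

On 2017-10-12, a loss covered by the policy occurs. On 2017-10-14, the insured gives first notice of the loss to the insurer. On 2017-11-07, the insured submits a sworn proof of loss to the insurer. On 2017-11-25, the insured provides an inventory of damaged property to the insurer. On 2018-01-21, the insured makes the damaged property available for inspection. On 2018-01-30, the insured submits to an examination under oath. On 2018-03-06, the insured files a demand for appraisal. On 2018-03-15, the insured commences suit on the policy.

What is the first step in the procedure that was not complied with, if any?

Step 5

Step 1: 7 days after 2017-10-12 (when the loss occurs) is 2017-10-19; completed 2017-10-14, before the deadline.
Step 2: the earliest permitted date is 20 days after 2017-10-14 (when first notice of loss is given), i.e. 2017-11-03; done 2017-11-07 — permitted.
Step 3: 84 days after 2017-11-24 (end of the 17-day comment period, which began when the sworn proof of loss is submitted on 2017-11-07) is 2018-02-16; completed 2017-11-25, before the deadline.
Step 4: 58 days after 2017-11-25 (when the supporting inventory is provided) is 2018-01-22; completed 2018-01-21, before the deadline.
Step 5: the earliest permitted date is 14 days after 2018-01-21 (when the property is made available), i.e. 2018-02-04; 2018-01-30 is 5 days before the earliest permitted date.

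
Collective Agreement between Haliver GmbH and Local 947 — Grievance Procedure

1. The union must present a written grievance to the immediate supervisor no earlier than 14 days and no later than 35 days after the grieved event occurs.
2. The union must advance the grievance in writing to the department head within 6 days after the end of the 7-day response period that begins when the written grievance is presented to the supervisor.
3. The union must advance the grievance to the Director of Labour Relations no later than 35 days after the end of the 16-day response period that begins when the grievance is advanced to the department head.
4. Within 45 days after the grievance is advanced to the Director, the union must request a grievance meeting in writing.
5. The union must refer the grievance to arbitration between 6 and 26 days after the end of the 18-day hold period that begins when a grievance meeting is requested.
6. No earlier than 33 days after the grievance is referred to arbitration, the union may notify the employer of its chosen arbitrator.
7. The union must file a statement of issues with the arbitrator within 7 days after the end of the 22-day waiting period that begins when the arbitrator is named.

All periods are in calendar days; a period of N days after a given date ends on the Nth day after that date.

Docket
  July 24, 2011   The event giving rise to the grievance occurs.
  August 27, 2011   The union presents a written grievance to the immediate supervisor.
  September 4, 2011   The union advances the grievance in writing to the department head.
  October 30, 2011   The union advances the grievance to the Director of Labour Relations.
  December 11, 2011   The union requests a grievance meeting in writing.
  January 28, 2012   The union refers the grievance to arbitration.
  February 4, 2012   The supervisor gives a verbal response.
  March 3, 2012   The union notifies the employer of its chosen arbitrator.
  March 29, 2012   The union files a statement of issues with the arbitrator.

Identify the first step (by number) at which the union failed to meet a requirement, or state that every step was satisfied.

Step 3

Step 1 — 14 and 35 days from July 24, 2011 (when the grieved event occurs) are August 7, 2011 and August 28, 2011 respectively; August 27, 2011 falls inside that range.
Step 2 — counting 6 days from September 3, 2011 (end of the 7-day response period, which began when the written grievance is presented to the supervisor on August 27, 2011) gives a deadline of September 9, 2011; September 4, 2011 is within that limit.
Step 3 — counting 35 days from September 20, 2011 (end of the 16-day response period, which began when the grievance is advanced to the department head on September 4, 2011) gives a deadline of October 25, 2011; not done until October 30, 2011, 5 days after the deadline.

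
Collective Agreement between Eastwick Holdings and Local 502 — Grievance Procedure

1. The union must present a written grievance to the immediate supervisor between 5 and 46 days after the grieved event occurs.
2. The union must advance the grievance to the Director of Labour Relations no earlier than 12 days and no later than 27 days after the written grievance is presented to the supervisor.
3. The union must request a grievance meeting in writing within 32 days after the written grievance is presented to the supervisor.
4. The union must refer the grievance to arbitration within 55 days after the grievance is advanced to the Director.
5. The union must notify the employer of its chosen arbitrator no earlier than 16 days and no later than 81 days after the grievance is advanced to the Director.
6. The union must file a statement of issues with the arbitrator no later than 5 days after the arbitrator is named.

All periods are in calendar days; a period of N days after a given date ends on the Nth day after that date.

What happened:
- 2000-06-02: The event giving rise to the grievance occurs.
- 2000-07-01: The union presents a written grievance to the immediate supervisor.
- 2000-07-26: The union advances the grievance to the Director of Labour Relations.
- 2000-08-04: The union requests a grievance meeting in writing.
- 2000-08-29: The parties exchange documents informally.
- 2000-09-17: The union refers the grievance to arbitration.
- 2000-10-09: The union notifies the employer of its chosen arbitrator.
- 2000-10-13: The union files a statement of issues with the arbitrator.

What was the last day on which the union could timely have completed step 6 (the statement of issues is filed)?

Step 6 runs from 2000-10-09, when the arbitrator is named. 5 days after 2000-10-09 is 2000-10-14.

2000-10-14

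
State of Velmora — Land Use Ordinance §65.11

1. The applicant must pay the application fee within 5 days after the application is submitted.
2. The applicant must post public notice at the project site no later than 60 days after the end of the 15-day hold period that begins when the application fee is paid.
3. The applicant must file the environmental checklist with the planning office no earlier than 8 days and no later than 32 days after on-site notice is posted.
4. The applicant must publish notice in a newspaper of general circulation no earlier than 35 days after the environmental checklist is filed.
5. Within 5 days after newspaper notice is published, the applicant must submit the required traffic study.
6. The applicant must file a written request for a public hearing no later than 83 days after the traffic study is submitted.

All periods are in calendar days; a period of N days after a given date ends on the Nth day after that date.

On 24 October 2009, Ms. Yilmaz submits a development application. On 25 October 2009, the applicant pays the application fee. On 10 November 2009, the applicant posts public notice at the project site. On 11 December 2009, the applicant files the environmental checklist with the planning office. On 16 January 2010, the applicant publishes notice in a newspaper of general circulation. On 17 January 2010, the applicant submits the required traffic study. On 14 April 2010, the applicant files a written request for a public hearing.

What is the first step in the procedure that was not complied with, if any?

(1) due by 24 October 2009 + 5 days = 29 October 2009; completed 25 October 2009, before the deadline.
(2) due by 9 November 2009 + 60 days = 8 January 2010; 10 November 2009 is within that limit.
(3) the permitted window runs from 10 November 2009 + 8 = 18 November 2009 to 10 November 2009 + 32 = 12 December 2009; done 11 December 2009 — within the window.
(4) permitted from 11 December 2009 + 35 days = 15 January 2010 onward; 16 January 2010 is on or after that date.
(5) due by 16 January 2010 + 5 days = 21 January 2010; done 17 January 2010 — timely.
(6) due by 17 January 2010 + 83 days = 10 April 2010; done 14 April 2010 — 4 days late.

Step 6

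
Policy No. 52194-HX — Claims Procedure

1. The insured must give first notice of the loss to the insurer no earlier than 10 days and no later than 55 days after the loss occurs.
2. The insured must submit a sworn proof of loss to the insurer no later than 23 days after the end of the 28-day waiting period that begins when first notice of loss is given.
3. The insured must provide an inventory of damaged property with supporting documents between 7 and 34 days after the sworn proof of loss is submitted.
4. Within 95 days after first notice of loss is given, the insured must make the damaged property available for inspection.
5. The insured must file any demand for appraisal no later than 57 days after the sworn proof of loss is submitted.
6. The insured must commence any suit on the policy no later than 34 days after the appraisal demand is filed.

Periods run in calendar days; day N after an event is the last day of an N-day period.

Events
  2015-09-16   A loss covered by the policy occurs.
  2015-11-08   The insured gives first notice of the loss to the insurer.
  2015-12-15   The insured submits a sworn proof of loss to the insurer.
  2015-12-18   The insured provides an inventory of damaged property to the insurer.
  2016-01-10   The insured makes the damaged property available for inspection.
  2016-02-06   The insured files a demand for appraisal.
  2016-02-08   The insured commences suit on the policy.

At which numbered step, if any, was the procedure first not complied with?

Step 3

(1) the permitted window runs from 2015-09-16 + 10 = 2015-09-26 to 2015-09-16 + 55 = 2015-11-10; done 2015-11-08, which is between those dates.
(2) due by 2015-12-06 + 23 days = 2015-12-29; 2015-12-15 is within that limit.
(3) the permitted window runs from 2015-12-15 + 7 = 2015-12-22 to 2015-12-15 + 34 = 2016-01-18; done 2015-12-18 — 4 days before the window opened.
No need to go further; step 3 was not satisfied.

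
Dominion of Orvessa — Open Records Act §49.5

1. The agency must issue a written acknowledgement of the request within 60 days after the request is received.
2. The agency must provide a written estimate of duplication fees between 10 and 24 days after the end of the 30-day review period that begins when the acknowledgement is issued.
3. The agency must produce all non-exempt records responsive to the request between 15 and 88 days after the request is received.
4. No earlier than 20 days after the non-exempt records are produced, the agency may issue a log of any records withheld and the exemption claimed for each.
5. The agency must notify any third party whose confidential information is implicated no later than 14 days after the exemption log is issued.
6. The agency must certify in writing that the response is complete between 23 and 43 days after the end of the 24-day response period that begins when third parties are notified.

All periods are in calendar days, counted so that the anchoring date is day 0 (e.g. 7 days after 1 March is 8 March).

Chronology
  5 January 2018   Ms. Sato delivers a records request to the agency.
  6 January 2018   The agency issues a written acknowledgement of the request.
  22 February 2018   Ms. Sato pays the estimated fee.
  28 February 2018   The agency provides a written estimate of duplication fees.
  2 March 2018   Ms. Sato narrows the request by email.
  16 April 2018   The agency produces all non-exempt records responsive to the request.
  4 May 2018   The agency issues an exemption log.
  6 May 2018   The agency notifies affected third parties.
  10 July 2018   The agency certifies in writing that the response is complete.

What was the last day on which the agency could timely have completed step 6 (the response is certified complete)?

12 July 2018

Third parties are notified on 6 May 2018; the 24-day response period therefore ends 30 May 2018, and step 6 runs from that date. The window is 23–43 days after 30 May 2018; it closes on 12 July 2018.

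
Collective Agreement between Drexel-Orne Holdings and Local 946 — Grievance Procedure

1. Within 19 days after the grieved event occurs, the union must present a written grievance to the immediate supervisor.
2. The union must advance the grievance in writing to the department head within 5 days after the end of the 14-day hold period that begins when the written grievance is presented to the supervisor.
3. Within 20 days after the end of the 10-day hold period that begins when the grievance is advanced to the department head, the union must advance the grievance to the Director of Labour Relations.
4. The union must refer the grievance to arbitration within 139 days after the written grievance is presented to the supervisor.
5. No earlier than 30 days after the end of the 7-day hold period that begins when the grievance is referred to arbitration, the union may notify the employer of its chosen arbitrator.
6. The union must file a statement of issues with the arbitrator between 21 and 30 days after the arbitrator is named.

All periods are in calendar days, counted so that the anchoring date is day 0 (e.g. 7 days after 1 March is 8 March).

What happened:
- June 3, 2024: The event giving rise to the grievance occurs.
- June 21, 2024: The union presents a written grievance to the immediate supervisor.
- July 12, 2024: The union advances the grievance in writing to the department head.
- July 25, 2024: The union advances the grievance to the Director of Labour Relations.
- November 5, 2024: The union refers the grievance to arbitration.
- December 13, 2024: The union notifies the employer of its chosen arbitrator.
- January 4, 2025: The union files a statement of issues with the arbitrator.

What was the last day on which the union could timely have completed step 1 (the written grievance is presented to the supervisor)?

June 22, 2024

Step 1 runs from June 3, 2024, when the grieved event occurs. 19 days after June 3, 2024 is June 22, 2024.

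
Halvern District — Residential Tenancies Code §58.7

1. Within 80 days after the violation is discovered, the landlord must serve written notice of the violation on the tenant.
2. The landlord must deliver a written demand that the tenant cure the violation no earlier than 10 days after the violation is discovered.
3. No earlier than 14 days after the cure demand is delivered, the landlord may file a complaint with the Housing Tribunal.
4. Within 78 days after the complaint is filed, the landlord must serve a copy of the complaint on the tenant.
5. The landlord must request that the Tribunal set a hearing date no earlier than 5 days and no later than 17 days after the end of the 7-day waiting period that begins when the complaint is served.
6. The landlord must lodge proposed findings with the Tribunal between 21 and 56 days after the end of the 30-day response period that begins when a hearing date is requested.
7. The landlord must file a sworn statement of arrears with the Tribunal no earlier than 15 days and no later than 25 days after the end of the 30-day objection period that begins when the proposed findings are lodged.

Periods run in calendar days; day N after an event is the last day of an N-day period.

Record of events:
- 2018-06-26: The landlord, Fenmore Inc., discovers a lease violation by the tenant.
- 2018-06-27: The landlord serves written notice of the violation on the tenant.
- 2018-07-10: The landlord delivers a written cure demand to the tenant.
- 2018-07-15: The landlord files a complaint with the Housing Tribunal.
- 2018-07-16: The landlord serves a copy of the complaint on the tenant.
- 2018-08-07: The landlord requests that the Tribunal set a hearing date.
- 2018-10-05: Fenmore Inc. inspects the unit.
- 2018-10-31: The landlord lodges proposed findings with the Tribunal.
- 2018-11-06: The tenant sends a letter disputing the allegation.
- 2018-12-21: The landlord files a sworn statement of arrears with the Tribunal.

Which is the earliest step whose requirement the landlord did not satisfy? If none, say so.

Step 3

Step 1 — counting 80 days from 2018-06-26 (when the violation is discovered) gives a deadline of 2018-09-14; completed 2018-06-27, before the deadline.
Step 2 — must wait 10 days from 2018-06-26 (when the violation is discovered), so not before 2018-07-06; 2018-07-10 is on or after that date.
Step 3 — must wait 14 days from 2018-07-10 (when the cure demand is delivered), so not before 2018-07-24; 2018-07-15 is 9 days before the earliest permitted date.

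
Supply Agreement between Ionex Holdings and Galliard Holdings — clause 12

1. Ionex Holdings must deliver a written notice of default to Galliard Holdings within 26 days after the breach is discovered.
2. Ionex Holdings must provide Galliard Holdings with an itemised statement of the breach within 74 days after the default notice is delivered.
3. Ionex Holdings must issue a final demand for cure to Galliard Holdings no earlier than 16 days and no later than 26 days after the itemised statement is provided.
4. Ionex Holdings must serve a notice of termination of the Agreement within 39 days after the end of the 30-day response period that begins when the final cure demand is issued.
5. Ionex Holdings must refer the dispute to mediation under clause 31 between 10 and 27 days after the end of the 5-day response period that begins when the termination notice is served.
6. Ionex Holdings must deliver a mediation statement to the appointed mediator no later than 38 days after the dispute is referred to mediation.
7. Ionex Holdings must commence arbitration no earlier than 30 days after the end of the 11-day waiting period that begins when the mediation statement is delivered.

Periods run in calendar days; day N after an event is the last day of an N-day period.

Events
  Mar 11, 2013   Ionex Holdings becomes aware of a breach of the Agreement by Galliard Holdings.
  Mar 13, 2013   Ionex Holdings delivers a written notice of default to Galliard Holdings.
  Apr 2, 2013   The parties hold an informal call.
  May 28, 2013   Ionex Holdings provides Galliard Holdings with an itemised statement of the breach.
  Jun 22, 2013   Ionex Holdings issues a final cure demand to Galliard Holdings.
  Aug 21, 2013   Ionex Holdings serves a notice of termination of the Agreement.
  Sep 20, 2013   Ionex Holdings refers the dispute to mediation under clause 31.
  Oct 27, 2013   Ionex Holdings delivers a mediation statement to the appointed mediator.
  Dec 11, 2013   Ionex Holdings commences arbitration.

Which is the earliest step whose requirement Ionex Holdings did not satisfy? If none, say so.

Step 1: 26 days after Mar 11, 2013 (when the breach is discovered) is Apr 6, 2013; completed Mar 13, 2013, before the deadline.
Step 2: 74 days after Mar 13, 2013 (when the default notice is delivered) is May 26, 2013; not done until May 28, 2013, 2 days after the deadline.
No need to go further; step 2 was not satisfied.

Step 2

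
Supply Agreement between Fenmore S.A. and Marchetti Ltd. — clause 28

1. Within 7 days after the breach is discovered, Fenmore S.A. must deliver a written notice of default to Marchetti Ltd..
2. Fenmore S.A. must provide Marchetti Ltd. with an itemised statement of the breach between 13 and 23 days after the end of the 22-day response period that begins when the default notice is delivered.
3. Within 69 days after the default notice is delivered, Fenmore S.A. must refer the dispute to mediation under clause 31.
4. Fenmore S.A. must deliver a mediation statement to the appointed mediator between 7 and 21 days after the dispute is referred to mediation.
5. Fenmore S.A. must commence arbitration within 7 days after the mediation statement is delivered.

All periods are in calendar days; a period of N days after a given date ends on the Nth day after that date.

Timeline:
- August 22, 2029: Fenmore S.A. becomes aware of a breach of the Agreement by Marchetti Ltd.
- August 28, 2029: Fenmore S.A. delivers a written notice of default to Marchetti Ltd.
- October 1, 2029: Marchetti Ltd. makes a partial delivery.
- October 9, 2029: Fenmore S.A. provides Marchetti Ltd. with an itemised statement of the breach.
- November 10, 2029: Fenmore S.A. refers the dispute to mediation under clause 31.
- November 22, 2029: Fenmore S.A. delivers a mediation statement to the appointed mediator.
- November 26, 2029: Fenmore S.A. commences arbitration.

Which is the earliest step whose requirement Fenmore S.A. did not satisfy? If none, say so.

Step 1 — counting 7 days from August 22, 2029 (when the breach is discovered) gives a deadline of August 29, 2029; completed August 28, 2029, before the deadline.
Step 2 — 13 and 23 days from September 19, 2029 (end of the 22-day response period, which began when the default notice is delivered on August 28, 2029) are October 2, 2029 and October 12, 2029 respectively; October 9, 2029 falls inside that range.
Step 3 — counting 69 days from August 28, 2029 (when the default notice is delivered) gives a deadline of November 5, 2029; November 10, 2029 misses that deadline by 5 days.
That is the first point of non-compliance.

Step 3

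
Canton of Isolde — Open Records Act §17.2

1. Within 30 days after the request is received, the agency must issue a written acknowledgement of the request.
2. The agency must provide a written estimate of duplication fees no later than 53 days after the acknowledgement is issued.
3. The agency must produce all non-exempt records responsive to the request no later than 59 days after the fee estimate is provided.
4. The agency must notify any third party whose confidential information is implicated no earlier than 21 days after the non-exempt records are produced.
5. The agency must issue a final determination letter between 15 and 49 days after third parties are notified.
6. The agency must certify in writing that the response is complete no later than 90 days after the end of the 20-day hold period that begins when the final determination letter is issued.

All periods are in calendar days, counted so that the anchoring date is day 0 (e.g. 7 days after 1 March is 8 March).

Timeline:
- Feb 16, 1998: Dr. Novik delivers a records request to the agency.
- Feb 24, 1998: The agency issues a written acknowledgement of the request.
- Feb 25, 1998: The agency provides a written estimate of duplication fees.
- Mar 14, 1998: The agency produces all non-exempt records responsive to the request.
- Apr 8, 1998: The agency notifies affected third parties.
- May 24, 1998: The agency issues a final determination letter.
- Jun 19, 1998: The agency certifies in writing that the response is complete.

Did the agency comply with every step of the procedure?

Yes

Step 1 — counting 30 days from Feb 16, 1998 (when the request is received) gives a deadline of Mar 18, 1998; Feb 24, 1998 is within that limit.
Step 2 — counting 53 days from Feb 24, 1998 (when the acknowledgement is issued) gives a deadline of Apr 18, 1998; Feb 25, 1998 is within that limit.
Step 3 — counting 59 days from Feb 25, 1998 (when the fee estimate is provided) gives a deadline of Apr 25, 1998; done Mar 14, 1998 — timely.
Step 4 — must wait 21 days from Mar 14, 1998 (when the non-exempt records are produced), so not before Apr 4, 1998; done Apr 8, 1998 — permitted.
Step 5 — 15 and 49 days from Apr 8, 1998 (when third parties are notified) are Apr 23, 1998 and May 27, 1998 respectively; May 24, 1998 falls inside that range.
Step 6 — counting 90 days from Jun 13, 1998 (end of the 20-day hold period, which began when the final determination letter is issued on May 24, 1998) gives a deadline of Sep 11, 1998; done Jun 19, 1998 — timely.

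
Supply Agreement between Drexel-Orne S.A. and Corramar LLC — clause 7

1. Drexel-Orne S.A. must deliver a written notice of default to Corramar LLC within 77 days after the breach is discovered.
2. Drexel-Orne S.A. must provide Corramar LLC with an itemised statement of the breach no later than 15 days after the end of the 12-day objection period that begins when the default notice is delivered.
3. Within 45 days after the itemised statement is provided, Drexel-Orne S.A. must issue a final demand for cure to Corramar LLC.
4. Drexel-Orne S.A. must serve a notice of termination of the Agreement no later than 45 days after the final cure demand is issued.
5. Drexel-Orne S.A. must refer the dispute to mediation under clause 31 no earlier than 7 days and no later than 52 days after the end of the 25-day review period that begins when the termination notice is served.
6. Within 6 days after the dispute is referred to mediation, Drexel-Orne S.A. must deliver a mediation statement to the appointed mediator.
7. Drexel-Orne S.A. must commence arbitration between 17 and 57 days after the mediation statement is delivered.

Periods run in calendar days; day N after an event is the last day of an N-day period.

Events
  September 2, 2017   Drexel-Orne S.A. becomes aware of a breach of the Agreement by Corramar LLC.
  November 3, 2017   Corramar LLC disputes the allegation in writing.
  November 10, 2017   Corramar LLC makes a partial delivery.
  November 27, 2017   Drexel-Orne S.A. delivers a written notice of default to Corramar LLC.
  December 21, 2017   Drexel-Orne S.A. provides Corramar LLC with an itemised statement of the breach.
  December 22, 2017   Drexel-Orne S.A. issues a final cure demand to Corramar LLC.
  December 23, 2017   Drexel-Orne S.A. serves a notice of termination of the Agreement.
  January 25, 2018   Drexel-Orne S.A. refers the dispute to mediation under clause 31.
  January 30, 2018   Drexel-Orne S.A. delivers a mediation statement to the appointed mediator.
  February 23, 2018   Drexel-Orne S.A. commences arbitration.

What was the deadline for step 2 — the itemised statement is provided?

December 24, 2017

The default notice is delivered on November 27, 2017; the 12-day objection period therefore ends December 9, 2017, and step 2 runs from that date. 15 days after December 9, 2017 is December 24, 2017.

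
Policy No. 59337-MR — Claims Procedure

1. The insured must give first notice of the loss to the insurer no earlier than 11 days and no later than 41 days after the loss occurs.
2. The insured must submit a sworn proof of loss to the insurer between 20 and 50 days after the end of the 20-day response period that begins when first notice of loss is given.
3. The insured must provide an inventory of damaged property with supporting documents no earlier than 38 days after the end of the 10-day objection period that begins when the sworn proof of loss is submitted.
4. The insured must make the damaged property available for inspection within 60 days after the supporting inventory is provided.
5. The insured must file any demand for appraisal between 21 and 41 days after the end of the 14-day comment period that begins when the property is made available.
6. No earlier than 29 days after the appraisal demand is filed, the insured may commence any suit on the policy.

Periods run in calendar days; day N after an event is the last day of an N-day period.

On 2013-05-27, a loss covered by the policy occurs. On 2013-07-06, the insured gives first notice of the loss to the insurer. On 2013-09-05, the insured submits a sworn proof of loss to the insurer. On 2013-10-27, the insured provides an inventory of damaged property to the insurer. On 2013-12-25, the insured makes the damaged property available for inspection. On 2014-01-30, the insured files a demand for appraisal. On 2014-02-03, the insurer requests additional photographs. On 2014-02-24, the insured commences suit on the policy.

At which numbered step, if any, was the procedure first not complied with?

Step 1: the window is 11–41 days after 2013-05-27 (when the loss occurs), so 2013-06-07 through 2013-07-07; 2013-07-06 falls inside that range.
Step 2: the window is 20–50 days after 2013-07-26 (end of the 20-day response period, which began when first notice of loss is given on 2013-07-06), so 2013-08-15 through 2013-09-14; done 2013-09-05, which is between those dates.
Step 3: the earliest permitted date is 38 days after 2013-09-15 (end of the 10-day objection period, which began when the sworn proof of loss is submitted on 2013-09-05), i.e. 2013-10-23; done 2013-10-27 — permitted.
Step 4: 60 days after 2013-10-27 (when the supporting inventory is provided) is 2013-12-26; 2013-12-25 is within that limit.
Step 5: the window is 21–41 days after 2014-01-08 (end of the 14-day comment period, which began when the property is made available on 2013-12-25), so 2014-01-29 through 2014-02-18; done 2014-01-30, which is between those dates.
Step 6: the earliest permitted date is 29 days after 2014-01-30 (when the appraisal demand is filed), i.e. 2014-02-28; acted on 2014-02-24, 4 days prematurely.
The procedure was therefore not followed at step 6.

Step 6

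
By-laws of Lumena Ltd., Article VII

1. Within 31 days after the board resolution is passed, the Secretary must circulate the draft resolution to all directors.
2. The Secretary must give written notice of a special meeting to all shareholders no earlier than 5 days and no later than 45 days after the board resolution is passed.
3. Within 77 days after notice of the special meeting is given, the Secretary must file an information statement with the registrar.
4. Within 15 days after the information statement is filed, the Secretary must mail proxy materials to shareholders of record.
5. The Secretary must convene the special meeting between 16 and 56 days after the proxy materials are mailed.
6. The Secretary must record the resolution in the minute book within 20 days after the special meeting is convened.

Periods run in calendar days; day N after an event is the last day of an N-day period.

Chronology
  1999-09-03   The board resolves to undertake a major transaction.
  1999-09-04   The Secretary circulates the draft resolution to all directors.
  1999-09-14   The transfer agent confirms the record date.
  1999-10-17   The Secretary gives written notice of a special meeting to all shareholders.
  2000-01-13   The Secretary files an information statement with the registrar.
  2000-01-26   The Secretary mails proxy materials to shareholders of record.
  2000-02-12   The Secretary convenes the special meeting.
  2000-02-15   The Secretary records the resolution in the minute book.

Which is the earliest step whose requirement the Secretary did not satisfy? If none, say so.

Step 3

(1) due by 1999-09-03 + 31 days = 1999-10-04; done 1999-09-04 — timely.
(2) the permitted window runs from 1999-09-03 + 5 = 1999-09-08 to 1999-09-03 + 45 = 1999-10-18; 1999-10-17 falls inside that range.
(3) due by 1999-10-17 + 77 days = 2000-01-02; done 2000-01-13 — 11 days late.
No need to go further; step 3 was not satisfied.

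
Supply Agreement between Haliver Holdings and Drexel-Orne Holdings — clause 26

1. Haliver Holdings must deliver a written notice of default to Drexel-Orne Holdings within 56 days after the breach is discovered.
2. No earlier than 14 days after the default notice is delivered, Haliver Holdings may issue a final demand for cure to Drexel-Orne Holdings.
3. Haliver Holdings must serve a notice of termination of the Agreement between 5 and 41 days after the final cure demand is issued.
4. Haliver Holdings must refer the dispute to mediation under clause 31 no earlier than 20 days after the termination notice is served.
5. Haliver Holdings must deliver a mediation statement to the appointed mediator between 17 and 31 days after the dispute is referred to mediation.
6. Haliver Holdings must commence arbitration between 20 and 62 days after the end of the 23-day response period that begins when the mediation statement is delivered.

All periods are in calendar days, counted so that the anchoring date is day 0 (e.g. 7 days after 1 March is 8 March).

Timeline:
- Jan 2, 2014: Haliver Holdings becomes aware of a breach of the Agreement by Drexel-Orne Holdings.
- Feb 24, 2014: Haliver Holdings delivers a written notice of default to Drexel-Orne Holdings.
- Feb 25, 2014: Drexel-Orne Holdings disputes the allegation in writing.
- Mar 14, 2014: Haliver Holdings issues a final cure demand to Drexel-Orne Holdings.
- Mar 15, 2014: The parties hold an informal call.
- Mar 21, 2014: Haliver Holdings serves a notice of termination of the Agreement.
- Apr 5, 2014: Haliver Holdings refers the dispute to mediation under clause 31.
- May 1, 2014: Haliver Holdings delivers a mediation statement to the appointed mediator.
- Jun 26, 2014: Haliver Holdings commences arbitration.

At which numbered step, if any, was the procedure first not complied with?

Step 1 — counting 56 days from Jan 2, 2014 (when the breach is discovered) gives a deadline of Feb 27, 2014; Feb 24, 2014 is within that limit.
Step 2 — must wait 14 days from Feb 24, 2014 (when the default notice is delivered), so not before Mar 10, 2014; Mar 14, 2014 is on or after that date.
Step 3 — 5 and 41 days from Mar 14, 2014 (when the final cure demand is issued) are Mar 19, 2014 and Apr 24, 2014 respectively; done Mar 21, 2014, which is between those dates.
Step 4 — must wait 20 days from Mar 21, 2014 (when the termination notice is served), so not before Apr 10, 2014; Apr 5, 2014 is 5 days before the earliest permitted date.

Step 4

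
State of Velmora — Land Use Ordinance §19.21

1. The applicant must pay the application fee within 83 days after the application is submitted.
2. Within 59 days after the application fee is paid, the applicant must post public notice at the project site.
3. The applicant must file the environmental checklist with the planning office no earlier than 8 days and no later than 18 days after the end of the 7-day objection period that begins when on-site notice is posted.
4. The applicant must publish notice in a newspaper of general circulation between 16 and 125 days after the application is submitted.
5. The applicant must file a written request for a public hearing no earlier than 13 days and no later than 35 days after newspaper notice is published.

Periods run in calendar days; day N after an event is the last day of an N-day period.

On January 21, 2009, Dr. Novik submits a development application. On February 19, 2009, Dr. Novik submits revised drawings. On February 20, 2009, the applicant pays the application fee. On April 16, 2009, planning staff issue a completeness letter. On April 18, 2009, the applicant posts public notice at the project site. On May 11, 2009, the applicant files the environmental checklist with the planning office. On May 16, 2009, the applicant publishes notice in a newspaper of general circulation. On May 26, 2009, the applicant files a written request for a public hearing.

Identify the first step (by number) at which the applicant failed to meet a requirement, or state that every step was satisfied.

(1) due by January 21, 2009 + 83 days = April 14, 2009; completed February 20, 2009, before the deadline.
(2) due by February 20, 2009 + 59 days = April 20, 2009; April 18, 2009 is within that limit.
(3) the permitted window runs from April 25, 2009 + 8 = May 3, 2009 to April 25, 2009 + 18 = May 13, 2009; May 11, 2009 falls inside that range.
(4) the permitted window runs from January 21, 2009 + 16 = February 6, 2009 to January 21, 2009 + 125 = May 26, 2009; May 16, 2009 falls inside that range.
(5) the permitted window runs from May 16, 2009 + 13 = May 29, 2009 to May 16, 2009 + 35 = June 20, 2009; May 26, 2009 is 3 days too early.

Step 5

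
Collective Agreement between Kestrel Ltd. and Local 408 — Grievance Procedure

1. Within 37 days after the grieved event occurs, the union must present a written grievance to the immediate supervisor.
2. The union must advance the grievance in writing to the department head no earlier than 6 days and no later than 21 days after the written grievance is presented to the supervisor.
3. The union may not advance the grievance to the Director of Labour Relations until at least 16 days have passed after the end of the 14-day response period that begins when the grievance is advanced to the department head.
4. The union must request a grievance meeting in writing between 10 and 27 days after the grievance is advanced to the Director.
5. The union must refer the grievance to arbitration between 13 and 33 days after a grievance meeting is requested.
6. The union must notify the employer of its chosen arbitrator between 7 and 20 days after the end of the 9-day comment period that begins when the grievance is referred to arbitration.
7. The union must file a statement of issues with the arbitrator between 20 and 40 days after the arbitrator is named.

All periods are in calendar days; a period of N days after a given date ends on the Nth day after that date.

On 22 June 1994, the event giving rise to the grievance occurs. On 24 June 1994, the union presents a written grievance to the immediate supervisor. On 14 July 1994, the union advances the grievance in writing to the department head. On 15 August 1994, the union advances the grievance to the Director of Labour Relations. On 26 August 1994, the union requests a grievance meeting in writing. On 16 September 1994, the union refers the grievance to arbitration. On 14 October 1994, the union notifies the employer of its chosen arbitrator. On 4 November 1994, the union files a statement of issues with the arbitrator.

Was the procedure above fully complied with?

Yes

Step 1 — counting 37 days from 22 June 1994 (when the grieved event occurs) gives a deadline of 29 July 1994; 24 June 1994 is within that limit.
Step 2 — 6 and 21 days from 24 June 1994 (when the written grievance is presented to the supervisor) are 30 June 1994 and 15 July 1994 respectively; done 14 July 1994, which is between those dates.
Step 3 — must wait 16 days from 28 July 1994 (end of the 14-day response period, which began when the grievance is advanced to the department head on 14 July 1994), so not before 13 August 1994; 15 August 1994 is on or after that date.
Step 4 — 10 and 27 days from 15 August 1994 (when the grievance is advanced to the Director) are 25 August 1994 and 11 September 1994 respectively; 26 August 1994 falls inside that range.
Step 5 — 13 and 33 days from 26 August 1994 (when a grievance meeting is requested) are 8 September 1994 and 28 September 1994 respectively; done 16 September 1994 — within the window.
Step 6 — 7 and 20 days from 25 September 1994 (end of the 9-day comment period, which began when the grievance is referred to arbitration on 16 September 1994) are 2 October 1994 and 15 October 1994 respectively; 14 October 1994 falls inside that range.
Step 7 — 20 and 40 days from 14 October 1994 (when the arbitrator is named) are 3 November 1994 and 23 November 1994 respectively; done 4 November 1994 — within the window.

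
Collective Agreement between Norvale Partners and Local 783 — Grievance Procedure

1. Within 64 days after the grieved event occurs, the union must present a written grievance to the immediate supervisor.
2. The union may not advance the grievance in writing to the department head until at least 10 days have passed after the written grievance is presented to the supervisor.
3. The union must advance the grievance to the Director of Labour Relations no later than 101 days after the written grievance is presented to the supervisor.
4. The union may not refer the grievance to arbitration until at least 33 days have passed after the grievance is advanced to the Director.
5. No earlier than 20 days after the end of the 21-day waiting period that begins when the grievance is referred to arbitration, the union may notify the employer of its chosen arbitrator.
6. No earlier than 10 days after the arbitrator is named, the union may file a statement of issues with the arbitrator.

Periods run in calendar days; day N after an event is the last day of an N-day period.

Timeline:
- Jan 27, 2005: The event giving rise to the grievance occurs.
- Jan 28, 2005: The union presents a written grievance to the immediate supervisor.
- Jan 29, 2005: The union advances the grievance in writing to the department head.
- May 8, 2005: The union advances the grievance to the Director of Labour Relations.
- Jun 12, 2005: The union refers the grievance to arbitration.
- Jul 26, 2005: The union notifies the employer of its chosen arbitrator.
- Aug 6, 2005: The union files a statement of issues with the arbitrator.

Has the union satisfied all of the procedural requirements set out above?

Step 1: 64 days after Jan 27, 2005 (when the grieved event occurs) is Apr 1, 2005; done Jan 28, 2005 — timely.
Step 2: the earliest permitted date is 10 days after Jan 28, 2005 (when the written grievance is presented to the supervisor), i.e. Feb 7, 2005; acted on Jan 29, 2005, 9 days prematurely.
The procedure was therefore not followed at step 2.

No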